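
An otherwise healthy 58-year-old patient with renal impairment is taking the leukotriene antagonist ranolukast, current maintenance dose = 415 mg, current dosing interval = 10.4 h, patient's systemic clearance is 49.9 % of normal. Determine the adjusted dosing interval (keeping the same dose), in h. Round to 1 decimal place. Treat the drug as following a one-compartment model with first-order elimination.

20.8 h

To keep the same average steady-state level, dosing rate must scale with clearance.
CL ratio = 49.9 / 100 = 0.4990
New interval (same dose) = 10.4 / 0.4990 = 20.84 h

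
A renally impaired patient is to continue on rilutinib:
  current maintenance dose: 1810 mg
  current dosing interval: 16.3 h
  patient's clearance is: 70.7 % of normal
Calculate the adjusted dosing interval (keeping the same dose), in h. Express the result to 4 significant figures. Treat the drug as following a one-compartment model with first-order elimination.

To keep the same average steady-state level, dosing rate must scale with clearance.
CL ratio = 70.7 / 100 = 0.7070
New interval (same dose) = 16.3 / 0.7070 = 23.06 h

23.06 h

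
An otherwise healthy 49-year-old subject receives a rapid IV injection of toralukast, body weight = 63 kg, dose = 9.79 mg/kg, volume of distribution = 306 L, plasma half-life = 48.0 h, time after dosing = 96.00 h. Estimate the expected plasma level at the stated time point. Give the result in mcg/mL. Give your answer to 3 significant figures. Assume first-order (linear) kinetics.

0.504 mcg/mL

Total dose = 9.79 × 63 = 616.8 mg
C₀ = Dose / Vd = 616.8 / 306 = 2.016 mg/L
k = ln2 / t½ = 0.693147 / 48.0 = 0.01444 h⁻¹
t / t½ = 96.00 / 48.0 = 2 half-lives
C = C₀ × (1/2)^2 = 2.016 × 0.2500 = 0.5040 mg/L
(0.5040 mg/L = 0.5040 mcg/mL)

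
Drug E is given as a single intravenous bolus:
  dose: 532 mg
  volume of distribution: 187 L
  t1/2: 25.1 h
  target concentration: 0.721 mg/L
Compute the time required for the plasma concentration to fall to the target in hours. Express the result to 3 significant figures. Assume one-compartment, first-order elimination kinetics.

C₀ = Dose / Vd = 532.0 / 187 = 2.845 mg/L
k = ln2 / t½ = 0.693147 / 25.1 = 0.02762 h⁻¹
t = ln(C₀ / C) / k = ln(2.845 / 0.721) / 0.02762
  = ln(3.946) / 0.02762 = 1.373 / 0.02762 = 49.71 h

49.7 h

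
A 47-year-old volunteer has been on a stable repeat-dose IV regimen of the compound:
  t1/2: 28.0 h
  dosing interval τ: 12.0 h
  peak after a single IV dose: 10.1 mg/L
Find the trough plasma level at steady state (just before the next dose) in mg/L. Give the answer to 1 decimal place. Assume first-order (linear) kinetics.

29.2 mg/L

k = ln2 / t½ = 0.693147 / 28.0 = 0.02476 h⁻¹
e^(−kτ) = e^(−0.02476 × 12.0) = 0.7430
Accumulation ratio R = 1 / (1 − e^(−kτ)) = 1 / (1 − 0.7430) = 3.891
Steady-state trough = C₀ × R × e^(−kτ) = 10.1 × 3.891 × 0.7430 = 29.20 mg/L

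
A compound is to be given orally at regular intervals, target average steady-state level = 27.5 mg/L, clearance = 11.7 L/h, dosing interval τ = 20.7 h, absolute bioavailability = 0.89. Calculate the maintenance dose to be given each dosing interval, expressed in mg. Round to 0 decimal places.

7483 mg

At steady state, F × (Dose/τ) = Css × CL.
Dose = Css × CL × τ / F = 27.5 × 11.70 × 20.7 / 0.89 = 7483 mg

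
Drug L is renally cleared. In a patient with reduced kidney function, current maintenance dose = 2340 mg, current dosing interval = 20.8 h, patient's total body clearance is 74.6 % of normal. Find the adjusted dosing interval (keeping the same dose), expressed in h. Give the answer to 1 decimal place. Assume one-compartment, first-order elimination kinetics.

To keep the same average steady-state level, dosing rate must scale with clearance.
CL ratio = 74.6 / 100 = 0.7460
New interval (same dose) = 20.8 / 0.7460 = 27.88 h

27.9 h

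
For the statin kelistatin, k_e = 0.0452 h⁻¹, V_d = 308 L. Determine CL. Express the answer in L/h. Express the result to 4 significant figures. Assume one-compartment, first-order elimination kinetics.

13.92 L/h

CL = k × Vd = 0.0452 × 308 = 13.92 L/h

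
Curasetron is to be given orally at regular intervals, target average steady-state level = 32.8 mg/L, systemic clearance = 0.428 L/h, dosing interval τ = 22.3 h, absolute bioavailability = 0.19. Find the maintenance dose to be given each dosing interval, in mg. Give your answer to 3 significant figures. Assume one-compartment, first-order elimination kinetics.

1650 mg

At steady state, F × (Dose/τ) = Css × CL.
Dose = Css × CL × τ / F = 32.8 × 0.4280 × 22.3 / 0.19 = 1648 mg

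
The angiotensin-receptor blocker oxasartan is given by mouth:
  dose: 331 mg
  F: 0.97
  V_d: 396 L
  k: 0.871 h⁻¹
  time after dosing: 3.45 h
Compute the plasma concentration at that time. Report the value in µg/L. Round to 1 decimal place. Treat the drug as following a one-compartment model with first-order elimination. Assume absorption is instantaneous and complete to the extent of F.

40.2 µg/L

Amount reaching circulation = F × Dose = 0.97 × 331.0 = 321.1 mg
C₀ = F·Dose / Vd = 321.1 / 396 = 0.8109 mg/L
C = C₀ · e^(−k·t) = 0.8109 × e^(−0.8710 × 3.45)
  = 0.8109 × 0.04954 = 0.04017 mg/L
Convert: 0.04017 mg/L × 1000 = 40.17 µg/L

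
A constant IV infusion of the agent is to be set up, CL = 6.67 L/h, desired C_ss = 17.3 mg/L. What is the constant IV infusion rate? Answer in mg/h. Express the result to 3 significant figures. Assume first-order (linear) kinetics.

At steady state, infusion rate R₀ = Css × CL = 17.3 × 6.670 = 115.4 mg/h

115 mg/h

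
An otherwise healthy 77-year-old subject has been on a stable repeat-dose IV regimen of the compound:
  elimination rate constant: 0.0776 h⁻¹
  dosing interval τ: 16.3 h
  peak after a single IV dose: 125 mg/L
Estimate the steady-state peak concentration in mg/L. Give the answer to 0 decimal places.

e^(−kτ) = e^(−0.07760 × 16.3) = 0.2823
Accumulation ratio R = 1 / (1 − e^(−kτ)) = 1 / (1 − 0.2823) = 1.393
Steady-state peak = C₀ × R = 125 × 1.393 = 174.1 mg/L

174 mg/L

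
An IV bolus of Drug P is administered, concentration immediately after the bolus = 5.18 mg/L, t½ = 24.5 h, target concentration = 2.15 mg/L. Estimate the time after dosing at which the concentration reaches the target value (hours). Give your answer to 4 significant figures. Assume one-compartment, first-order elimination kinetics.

31.08 h

k = ln2 / t½ = 0.693147 / 24.5 = 0.02829 h⁻¹
t = ln(C₀ / C) / k = ln(5.180 / 2.15) / 0.02829
  = ln(2.409) / 0.02829 = 0.8792 / 0.02829 = 31.08 h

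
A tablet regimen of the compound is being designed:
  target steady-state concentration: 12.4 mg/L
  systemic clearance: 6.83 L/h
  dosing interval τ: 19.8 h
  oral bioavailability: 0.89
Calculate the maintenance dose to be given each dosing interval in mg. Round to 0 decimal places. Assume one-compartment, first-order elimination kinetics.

At steady state, F × (Dose/τ) = Css × CL.
Dose = Css × CL × τ / F = 12.4 × 6.830 × 19.8 / 0.89 = 1884 mg

1884 mg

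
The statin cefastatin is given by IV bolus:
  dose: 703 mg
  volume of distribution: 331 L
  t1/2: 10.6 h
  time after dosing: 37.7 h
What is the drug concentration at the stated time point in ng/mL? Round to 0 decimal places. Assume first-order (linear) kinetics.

C₀ = Dose / Vd = 703.0 / 331 = 2.124 mg/L
k = ln2 / t½ = 0.693147 / 10.6 = 0.06539 h⁻¹
C = C₀ · e^(−k·t) = 2.124 × e^(−0.06539 × 37.7)
  = 2.124 × 0.08499 = 0.1805 mg/L
Convert: 0.1805 mg/L × 1000 = 180.5 ng/mL

181 ng/mL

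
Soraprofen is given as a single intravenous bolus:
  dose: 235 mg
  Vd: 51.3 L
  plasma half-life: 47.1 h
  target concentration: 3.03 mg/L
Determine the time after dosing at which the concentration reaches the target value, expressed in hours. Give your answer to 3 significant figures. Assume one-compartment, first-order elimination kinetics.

28.1 h

C₀ = Dose / Vd = 235.0 / 51.3 = 4.581 mg/L
k = ln2 / t½ = 0.693147 / 47.1 = 0.01472 h⁻¹
t = ln(C₀ / C) / k = ln(4.581 / 3.03) / 0.01472
  = ln(1.512) / 0.01472 = 0.4134 / 0.01472 = 28.08 h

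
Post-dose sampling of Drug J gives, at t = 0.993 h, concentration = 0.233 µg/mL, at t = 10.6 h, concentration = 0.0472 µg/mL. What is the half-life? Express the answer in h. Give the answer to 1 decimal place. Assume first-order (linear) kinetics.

4.2 h

k = ln(C₁/C₂) / (t₂ − t₁) = ln(0.233/0.0472) / (10.6 − 0.993)
  = 1.597 / 9.607 = 0.1662 h⁻¹
t½ = ln2 / k = 0.693147 / 0.1662 = 4.171 h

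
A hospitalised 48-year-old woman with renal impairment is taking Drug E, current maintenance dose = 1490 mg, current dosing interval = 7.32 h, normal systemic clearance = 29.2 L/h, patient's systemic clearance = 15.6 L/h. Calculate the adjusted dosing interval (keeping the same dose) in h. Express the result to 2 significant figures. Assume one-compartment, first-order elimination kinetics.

To keep the same average steady-state level, dosing rate must scale with clearance.
CL ratio = 15.6 / 29.2 = 0.5342
New interval (same dose) = 7.32 / 0.5342 = 13.70 h

14 h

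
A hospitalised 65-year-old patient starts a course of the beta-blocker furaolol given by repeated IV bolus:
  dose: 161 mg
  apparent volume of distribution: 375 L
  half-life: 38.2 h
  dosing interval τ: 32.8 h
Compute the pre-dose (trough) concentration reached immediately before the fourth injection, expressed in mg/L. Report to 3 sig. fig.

C₀ per dose = Dose / Vd = 161 / 375 = 0.4293 mg/L
k = ln2 / t½ = 0.693147 / 38.2 = 0.01815 h⁻¹
Fraction remaining after one interval: r = e^(−kτ) = e^(−0.01815 × 32.8) = 0.5514
Before dose 4, 3 doses have been given (aged 1τ, 2τ, 3τ).
C_trough = C₀ × (r + r² + … + r^3) = C₀ × r(1−r^3)/(1−r)
        = 0.4293 × 0.5514 × (1 − 0.1676) / (1 − 0.5514) = 0.4392 mg/L

0.439 mg/L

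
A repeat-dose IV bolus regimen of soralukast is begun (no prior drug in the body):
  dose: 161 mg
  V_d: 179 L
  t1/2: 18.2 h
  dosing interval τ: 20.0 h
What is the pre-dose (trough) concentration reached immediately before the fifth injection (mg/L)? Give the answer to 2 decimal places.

0.75 mg/L

C₀ per dose = Dose / Vd = 161 / 179 = 0.8994 mg/L
k = ln2 / t½ = 0.693147 / 18.2 = 0.03809 h⁻¹
Fraction remaining after one interval: r = e^(−kτ) = e^(−0.03809 × 20.0) = 0.4668
Before dose 5, 4 doses have been given (aged 1τ, 2τ, 3τ, 4τ).
C_trough = C₀ × (r + r² + … + r^4) = C₀ × r(1−r^4)/(1−r)
        = 0.8994 × 0.4668 × (1 − 0.04748) / (1 − 0.4668) = 0.7500 mg/L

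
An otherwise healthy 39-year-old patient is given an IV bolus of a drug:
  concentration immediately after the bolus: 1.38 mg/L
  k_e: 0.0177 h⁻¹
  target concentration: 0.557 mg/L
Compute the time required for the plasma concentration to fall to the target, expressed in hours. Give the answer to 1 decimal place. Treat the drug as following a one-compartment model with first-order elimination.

t = ln(C₀ / C) / k = ln(1.380 / 0.557) / 0.01770
  = ln(2.478) / 0.01770 = 0.9075 / 0.01770 = 51.27 h

51.3 h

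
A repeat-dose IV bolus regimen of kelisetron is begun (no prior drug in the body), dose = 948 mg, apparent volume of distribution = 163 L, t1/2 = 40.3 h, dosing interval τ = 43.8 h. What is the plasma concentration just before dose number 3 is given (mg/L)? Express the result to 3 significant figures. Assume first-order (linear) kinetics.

4.03 mg/L

C₀ per dose = Dose / Vd = 948 / 163 = 5.816 mg/L
k = ln2 / t½ = 0.693147 / 40.3 = 0.01720 h⁻¹
Fraction remaining after one interval: r = e^(−kτ) = e^(−0.01720 × 43.8) = 0.4708
Before dose 3, 2 doses have been given (aged 1τ, 2τ).
C_trough = C₀ × (r + r²) = 5.816 × (0.4708 + 0.2217) = 4.028 mg/L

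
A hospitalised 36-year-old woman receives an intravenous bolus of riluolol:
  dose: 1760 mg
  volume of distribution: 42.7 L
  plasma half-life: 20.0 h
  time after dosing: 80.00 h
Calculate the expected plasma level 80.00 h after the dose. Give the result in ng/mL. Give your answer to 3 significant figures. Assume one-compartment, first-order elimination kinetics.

2580 ng/mL

C₀ = Dose / Vd = 1760 / 42.7 = 41.22 mg/L
k = ln2 / t½ = 0.693147 / 20.0 = 0.03466 h⁻¹
t / t½ = 80.00 / 20.0 = 4 half-lives
C = C₀ × (1/2)^4 = 41.22 × 0.06250 = 2.576 mg/L
Convert: 2.576 mg/L × 1000 = 2576 ng/mL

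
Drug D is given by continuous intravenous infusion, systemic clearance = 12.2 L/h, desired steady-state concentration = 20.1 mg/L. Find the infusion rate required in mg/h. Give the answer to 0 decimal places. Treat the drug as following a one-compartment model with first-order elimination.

At steady state, infusion rate R₀ = Css × CL = 20.1 × 12.20 = 245.2 mg/h

245 mg/h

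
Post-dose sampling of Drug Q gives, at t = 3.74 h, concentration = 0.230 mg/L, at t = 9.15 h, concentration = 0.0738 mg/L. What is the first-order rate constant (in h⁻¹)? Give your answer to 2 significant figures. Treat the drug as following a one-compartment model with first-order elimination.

k = ln(C₁/C₂) / (t₂ − t₁) = ln(0.230/0.0738) / (9.15 − 3.74)
  = 1.137 / 5.410 = 0.2102 h⁻¹

0.21 h⁻¹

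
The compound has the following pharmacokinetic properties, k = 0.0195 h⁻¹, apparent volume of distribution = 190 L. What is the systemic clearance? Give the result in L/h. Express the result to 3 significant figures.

3.71 L/h

CL = k × Vd = 0.0195 × 190 = 3.705 L/h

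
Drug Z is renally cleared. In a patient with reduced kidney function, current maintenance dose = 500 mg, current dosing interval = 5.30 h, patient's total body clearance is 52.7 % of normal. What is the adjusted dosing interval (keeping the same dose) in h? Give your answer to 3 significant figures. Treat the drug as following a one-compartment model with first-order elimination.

10.1 h

To keep the same average steady-state level, dosing rate must scale with clearance.
CL ratio = 52.7 / 100 = 0.5270
New interval (same dose) = 5.30 / 0.5270 = 10.06 h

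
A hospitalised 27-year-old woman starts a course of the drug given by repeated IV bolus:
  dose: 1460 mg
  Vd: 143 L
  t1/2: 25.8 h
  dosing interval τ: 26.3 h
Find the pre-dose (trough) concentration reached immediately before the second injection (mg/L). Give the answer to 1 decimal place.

5.0 mg/L

C₀ per dose = Dose / Vd = 1460 / 143 = 10.21 mg/L
k = ln2 / t½ = 0.693147 / 25.8 = 0.02687 h⁻¹
Fraction remaining after one interval: r = e^(−kτ) = e^(−0.02687 × 26.3) = 0.4933
Before dose 2, 1 dose has been given (aged 1τ).
C_trough = C₀ × r = 10.21 × 0.4933 = 5.037 mg/L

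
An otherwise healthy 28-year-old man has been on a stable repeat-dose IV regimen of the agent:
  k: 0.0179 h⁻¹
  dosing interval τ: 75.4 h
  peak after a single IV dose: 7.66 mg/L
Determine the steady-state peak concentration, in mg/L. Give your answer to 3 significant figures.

10.3 mg/L

e^(−kτ) = e^(−0.01790 × 75.4) = 0.2593
Accumulation ratio R = 1 / (1 − e^(−kτ)) = 1 / (1 − 0.2593) = 1.350
Steady-state peak = C₀ × R = 7.66 × 1.350 = 10.34 mg/L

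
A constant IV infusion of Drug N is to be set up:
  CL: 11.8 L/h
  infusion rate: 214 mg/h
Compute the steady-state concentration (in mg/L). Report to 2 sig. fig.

At steady state Css = R₀ / CL = 214 / 11.80 = 18.14 mg/L

18 mg/L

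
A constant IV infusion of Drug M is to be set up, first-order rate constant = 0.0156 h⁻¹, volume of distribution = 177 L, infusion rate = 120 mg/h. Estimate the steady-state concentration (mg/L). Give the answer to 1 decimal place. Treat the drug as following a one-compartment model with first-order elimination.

CL = k × Vd = 0.01560 × 177 = 2.761 L/h
At steady state Css = R₀ / CL = 120 / 2.761 = 43.46 mg/L

43.5 mg/L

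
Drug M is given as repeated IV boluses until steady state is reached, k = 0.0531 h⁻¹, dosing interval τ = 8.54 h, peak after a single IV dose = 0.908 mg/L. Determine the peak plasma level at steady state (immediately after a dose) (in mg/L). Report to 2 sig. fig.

e^(−kτ) = e^(−0.05310 × 8.54) = 0.6354
Accumulation ratio R = 1 / (1 − e^(−kτ)) = 1 / (1 − 0.6354) = 2.743
Steady-state peak = C₀ × R = 0.908 × 2.743 = 2.491 mg/L

2.5 mg/L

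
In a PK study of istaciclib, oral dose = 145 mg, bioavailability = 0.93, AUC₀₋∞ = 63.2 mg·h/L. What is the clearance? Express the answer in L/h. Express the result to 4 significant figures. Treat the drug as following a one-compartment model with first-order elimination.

2.134 L/h

CL = F·Dose / AUC = 0.93 × 145 / 63.2 = 2.134 L/h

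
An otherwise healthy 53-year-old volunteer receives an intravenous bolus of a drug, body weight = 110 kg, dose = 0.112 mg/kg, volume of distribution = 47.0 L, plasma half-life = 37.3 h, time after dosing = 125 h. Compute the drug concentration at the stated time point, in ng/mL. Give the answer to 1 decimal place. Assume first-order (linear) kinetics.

25.7 ng/mL

Total dose = 0.112 × 110 = 12.32 mg
C₀ = Dose / Vd = 12.32 / 47.0 = 0.2621 mg/L
k = ln2 / t½ = 0.693147 / 37.3 = 0.01858 h⁻¹
C = C₀ · e^(−k·t) = 0.2621 × e^(−0.01858 × 125)
  = 0.2621 × 0.09803 = 0.02569 mg/L
Convert: 0.02569 mg/L × 1000 = 25.69 ng/mL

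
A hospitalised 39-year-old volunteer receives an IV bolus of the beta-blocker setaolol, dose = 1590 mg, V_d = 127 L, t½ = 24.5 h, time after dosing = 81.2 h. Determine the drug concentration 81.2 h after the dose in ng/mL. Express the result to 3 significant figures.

C₀ = Dose / Vd = 1590 / 127 = 12.52 mg/L
k = ln2 / t½ = 0.693147 / 24.5 = 0.02829 h⁻¹
C = C₀ · e^(−k·t) = 12.52 × e^(−0.02829 × 81.2)
  = 12.52 × 0.1005 = 1.258 mg/L
Convert: 1.258 mg/L × 1000 = 1258 ng/mL

1260 ng/mL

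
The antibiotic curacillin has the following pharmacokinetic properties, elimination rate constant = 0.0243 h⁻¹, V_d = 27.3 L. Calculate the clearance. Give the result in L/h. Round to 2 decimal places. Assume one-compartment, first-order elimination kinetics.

CL = k × Vd = 0.0243 × 27.3 = 0.6634 L/h

0.66 L/h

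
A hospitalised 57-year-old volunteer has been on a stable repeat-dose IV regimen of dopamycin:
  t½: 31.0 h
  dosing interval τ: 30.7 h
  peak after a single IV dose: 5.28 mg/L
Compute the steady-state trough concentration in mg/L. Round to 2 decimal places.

5.35 mg/L

k = ln2 / t½ = 0.693147 / 31.0 = 0.02236 h⁻¹
e^(−kτ) = e^(−0.02236 × 30.7) = 0.5034
Accumulation ratio R = 1 / (1 − e^(−kτ)) = 1 / (1 − 0.5034) = 2.014
Steady-state trough = C₀ × R × e^(−kτ) = 5.28 × 2.014 × 0.5034 = 5.353 mg/L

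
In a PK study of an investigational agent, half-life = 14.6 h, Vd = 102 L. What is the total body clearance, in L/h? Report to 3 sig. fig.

k = ln2 / t½ = 0.693147 / 14.6 = 0.04748 h⁻¹
CL = k × Vd = 0.04748 × 102 = 4.843 L/h

4.84 L/h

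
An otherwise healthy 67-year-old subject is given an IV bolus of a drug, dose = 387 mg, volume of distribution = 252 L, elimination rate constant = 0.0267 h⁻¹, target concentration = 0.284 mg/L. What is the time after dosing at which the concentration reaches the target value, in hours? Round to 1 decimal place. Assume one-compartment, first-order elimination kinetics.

63.2 h

C₀ = Dose / Vd = 387.0 / 252 = 1.536 mg/L
t = ln(C₀ / C) / k = ln(1.536 / 0.284) / 0.02670
  = ln(5.408) / 0.02670 = 1.688 / 0.02670 = 63.22 h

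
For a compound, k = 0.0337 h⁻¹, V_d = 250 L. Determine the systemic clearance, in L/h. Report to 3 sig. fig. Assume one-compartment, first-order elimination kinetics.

8.43 L/h

CL = k × Vd = 0.0337 × 250 = 8.425 L/h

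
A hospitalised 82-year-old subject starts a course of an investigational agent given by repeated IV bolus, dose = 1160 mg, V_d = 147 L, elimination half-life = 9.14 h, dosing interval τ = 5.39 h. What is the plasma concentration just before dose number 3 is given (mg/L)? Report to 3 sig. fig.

C₀ per dose = Dose / Vd = 1160 / 147 = 7.891 mg/L
k = ln2 / t½ = 0.693147 / 9.14 = 0.07584 h⁻¹
Fraction remaining after one interval: r = e^(−kτ) = e^(−0.07584 × 5.39) = 0.6645
Before dose 3, 2 doses have been given (aged 1τ, 2τ).
C_trough = C₀ × (r + r²) = 7.891 × (0.6645 + 0.4416) = 8.728 mg/L

8.73 mg/L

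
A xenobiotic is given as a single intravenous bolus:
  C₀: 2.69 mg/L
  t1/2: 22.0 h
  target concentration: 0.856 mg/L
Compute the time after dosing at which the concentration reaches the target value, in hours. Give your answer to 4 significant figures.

k = ln2 / t½ = 0.693147 / 22.0 = 0.03151 h⁻¹
t = ln(C₀ / C) / k = ln(2.690 / 0.856) / 0.03151
  = ln(3.143) / 0.03151 = 1.145 / 0.03151 = 36.34 h

36.34 h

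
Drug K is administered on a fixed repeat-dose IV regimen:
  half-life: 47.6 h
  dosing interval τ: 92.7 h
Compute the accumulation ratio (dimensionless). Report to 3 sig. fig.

1.35

k = ln2 / t½ = 0.693147 / 47.6 = 0.01456 h⁻¹
e^(−kτ) = e^(−0.01456 × 92.7) = 0.2593
Accumulation ratio R = 1 / (1 − e^(−kτ)) = 1 / (1 − 0.2593) = 1.350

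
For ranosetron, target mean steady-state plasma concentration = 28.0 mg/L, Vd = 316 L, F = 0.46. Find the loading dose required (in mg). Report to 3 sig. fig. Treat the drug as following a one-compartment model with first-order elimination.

19200 mg

LD = Css × Vd / F = 28.0 × 316 / 0.46 = 19230 mg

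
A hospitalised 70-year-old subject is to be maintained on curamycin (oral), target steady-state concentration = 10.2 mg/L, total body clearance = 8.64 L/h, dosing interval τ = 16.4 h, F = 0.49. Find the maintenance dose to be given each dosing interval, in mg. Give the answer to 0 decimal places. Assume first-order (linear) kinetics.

2950 mg

At steady state, F × (Dose/τ) = Css × CL.
Dose = Css × CL × τ / F = 10.2 × 8.640 × 16.4 / 0.49 = 2950 mg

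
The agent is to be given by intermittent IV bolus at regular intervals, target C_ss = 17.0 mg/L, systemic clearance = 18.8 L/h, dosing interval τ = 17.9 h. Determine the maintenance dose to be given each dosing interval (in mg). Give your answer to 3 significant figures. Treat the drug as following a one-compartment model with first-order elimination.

At steady state, Dose/τ = Css × CL.
Dose = Css × CL × τ = 17.0 × 18.80 × 17.9 = 5721 mg

5720 mg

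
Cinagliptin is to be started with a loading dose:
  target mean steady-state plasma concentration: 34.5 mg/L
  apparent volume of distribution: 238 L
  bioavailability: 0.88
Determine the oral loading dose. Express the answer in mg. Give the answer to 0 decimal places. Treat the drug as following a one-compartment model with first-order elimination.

LD = Css × Vd / F = 34.5 × 238 / 0.88 = 9331 mg

9331 mg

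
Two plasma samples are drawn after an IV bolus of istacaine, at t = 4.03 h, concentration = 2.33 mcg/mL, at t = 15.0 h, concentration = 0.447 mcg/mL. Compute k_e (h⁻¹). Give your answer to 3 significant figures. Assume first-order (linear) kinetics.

k = ln(C₁/C₂) / (t₂ − t₁) = ln(2.33/0.447) / (15.0 − 4.03)
  = 1.651 / 10.97 = 0.1505 h⁻¹

0.151 h⁻¹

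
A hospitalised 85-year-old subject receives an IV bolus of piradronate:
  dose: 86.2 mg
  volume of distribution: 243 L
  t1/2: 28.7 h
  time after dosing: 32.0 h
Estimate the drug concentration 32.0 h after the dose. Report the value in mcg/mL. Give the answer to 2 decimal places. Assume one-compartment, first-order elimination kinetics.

C₀ = Dose / Vd = 86.20 / 243 = 0.3547 mg/L
k = ln2 / t½ = 0.693147 / 28.7 = 0.02415 h⁻¹
C = C₀ · e^(−k·t) = 0.3547 × e^(−0.02415 × 32.0)
  = 0.3547 × 0.4617 = 0.1638 mg/L
(0.1638 mg/L = 0.1638 mcg/mL)

0.16 mcg/mL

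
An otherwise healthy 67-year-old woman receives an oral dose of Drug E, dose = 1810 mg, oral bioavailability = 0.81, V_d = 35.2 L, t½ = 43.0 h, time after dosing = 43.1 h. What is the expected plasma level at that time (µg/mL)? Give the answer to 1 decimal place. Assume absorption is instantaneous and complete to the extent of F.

Amount reaching circulation = F × Dose = 0.81 × 1810 = 1466 mg
C₀ = F·Dose / Vd = 1466 / 35.2 = 41.65 mg/L
k = ln2 / t½ = 0.693147 / 43.0 = 0.01612 h⁻¹
C = C₀ · e^(−k·t) = 41.65 × e^(−0.01612 × 43.1)
  = 41.65 × 0.4992 = 20.79 mg/L
(20.79 mg/L = 20.79 µg/mL)

20.8 µg/mL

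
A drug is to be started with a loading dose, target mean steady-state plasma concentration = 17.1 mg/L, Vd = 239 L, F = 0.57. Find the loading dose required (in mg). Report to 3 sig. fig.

7170 mg

LD = Css × Vd / F = 17.1 × 239 / 0.57 = 7170 mg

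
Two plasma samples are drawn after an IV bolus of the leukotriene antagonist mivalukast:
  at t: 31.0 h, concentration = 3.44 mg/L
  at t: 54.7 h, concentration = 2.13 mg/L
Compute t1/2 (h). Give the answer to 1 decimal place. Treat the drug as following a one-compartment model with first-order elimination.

k = ln(C₁/C₂) / (t₂ − t₁) = ln(3.44/2.13) / (54.7 − 31.0)
  = 0.4793 / 23.70 = 0.02022 h⁻¹
t½ = ln2 / k = 0.693147 / 0.02022 = 34.28 h

34.3 h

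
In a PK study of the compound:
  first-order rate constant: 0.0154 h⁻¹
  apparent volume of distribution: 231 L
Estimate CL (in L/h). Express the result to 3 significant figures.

3.56 L/h

CL = k × Vd = 0.0154 × 231 = 3.557 L/h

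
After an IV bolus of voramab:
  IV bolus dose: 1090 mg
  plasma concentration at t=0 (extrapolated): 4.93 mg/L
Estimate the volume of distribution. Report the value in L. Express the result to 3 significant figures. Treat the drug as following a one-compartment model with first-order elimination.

Vd = Dose / C₀ = 1090 / 4.93 = 221.1 L

221 L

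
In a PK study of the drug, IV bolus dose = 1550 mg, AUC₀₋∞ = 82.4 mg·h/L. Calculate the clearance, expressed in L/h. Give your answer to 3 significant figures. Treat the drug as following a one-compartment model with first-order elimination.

CL = Dose / AUC = 1550 / 82.4 = 18.81 L/h

18.8 L/h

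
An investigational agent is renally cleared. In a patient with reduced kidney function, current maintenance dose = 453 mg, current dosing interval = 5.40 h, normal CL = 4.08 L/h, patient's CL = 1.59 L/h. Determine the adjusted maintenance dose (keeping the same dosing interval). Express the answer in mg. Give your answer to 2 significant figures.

To keep the same average steady-state level, dosing rate must scale with clearance.
CL ratio = 1.59 / 4.08 = 0.3897
New dose (same interval) = 453 × 0.3897 = 176.5 mg

180 mg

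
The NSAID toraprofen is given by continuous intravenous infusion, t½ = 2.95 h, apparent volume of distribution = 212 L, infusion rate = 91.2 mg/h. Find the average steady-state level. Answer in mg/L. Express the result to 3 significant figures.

k = ln2 / t½ = 0.693147 / 2.95 = 0.2350 h⁻¹
CL = k × Vd = 0.2350 × 212 = 49.82 L/h
At steady state Css = R₀ / CL = 91.2 / 49.82 = 1.831 mg/L

1.83 mg/L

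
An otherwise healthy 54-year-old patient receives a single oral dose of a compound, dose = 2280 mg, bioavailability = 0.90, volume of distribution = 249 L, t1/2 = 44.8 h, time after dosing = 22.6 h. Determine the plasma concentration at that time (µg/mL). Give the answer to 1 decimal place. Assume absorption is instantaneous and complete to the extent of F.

Amount reaching circulation = F × Dose = 0.90 × 2280 = 2052 mg
C₀ = F·Dose / Vd = 2052 / 249 = 8.241 mg/L
k = ln2 / t½ = 0.693147 / 44.8 = 0.01547 h⁻¹
C = C₀ · e^(−k·t) = 8.241 × e^(−0.01547 × 22.6)
  = 8.241 × 0.7050 = 5.810 mg/L
(5.810 mg/L = 5.810 µg/mL)

5.8 µg/mL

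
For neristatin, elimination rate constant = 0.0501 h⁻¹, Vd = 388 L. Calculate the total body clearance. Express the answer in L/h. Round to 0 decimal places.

19 L/h

CL = k × Vd = 0.0501 × 388 = 19.44 L/h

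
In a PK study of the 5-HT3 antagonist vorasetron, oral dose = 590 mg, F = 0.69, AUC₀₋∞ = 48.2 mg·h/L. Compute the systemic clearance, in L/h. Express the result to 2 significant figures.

8.4 L/h

CL = F·Dose / AUC = 0.69 × 590 / 48.2 = 8.446 L/h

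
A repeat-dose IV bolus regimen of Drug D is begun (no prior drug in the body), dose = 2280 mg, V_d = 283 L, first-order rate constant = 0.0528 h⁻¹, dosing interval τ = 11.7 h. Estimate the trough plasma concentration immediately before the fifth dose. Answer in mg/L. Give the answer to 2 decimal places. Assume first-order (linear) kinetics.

C₀ per dose = Dose / Vd = 2280 / 283 = 8.057 mg/L
Fraction remaining after one interval: r = e^(−kτ) = e^(−0.05280 × 11.7) = 0.5392
Before dose 5, 4 doses have been given (aged 1τ, 2τ, 3τ, 4τ).
C_trough = C₀ × (r + r² + … + r^4) = C₀ × r(1−r^4)/(1−r)
        = 8.057 × 0.5392 × (1 − 0.08453) / (1 − 0.5392) = 8.631 mg/L

8.63 mg/L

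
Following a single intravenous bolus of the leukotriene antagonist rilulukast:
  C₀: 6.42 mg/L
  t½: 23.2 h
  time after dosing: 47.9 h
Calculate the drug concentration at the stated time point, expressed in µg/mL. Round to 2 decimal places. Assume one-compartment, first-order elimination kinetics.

1.53 µg/mL

k = ln2 / t½ = 0.693147 / 23.2 = 0.02988 h⁻¹
C = C₀ · e^(−k·t) = 6.420 × e^(−0.02988 × 47.9)
  = 6.420 × 0.2390 = 1.534 mg/L
(1.534 mg/L = 1.534 µg/mL)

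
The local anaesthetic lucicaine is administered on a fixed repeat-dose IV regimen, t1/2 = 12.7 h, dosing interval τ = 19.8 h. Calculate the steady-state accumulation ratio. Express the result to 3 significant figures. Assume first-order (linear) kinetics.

k = ln2 / t½ = 0.693147 / 12.7 = 0.05458 h⁻¹
e^(−kτ) = e^(−0.05458 × 19.8) = 0.3394
Accumulation ratio R = 1 / (1 − e^(−kτ)) = 1 / (1 − 0.3394) = 1.514

1.51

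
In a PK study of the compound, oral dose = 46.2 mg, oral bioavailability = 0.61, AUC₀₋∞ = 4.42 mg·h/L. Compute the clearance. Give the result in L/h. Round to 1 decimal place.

CL = F·Dose / AUC = 0.61 × 46.2 / 4.42 = 6.376 L/h

6.4 L/h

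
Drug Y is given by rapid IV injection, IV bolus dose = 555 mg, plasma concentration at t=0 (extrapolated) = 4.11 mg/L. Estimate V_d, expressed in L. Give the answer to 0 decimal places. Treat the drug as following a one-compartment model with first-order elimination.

135 L

Vd = Dose / C₀ = 555.0 / 4.11 = 135.0 L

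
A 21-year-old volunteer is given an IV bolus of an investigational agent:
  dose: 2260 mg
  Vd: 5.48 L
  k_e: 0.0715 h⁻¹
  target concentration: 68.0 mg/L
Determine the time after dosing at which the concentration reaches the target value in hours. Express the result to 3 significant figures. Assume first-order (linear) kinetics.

C₀ = Dose / Vd = 2260 / 5.48 = 412.4 mg/L
t = ln(C₀ / C) / k = ln(412.4 / 68.0) / 0.07150
  = ln(6.065) / 0.07150 = 1.803 / 0.07150 = 25.22 h

25.2 h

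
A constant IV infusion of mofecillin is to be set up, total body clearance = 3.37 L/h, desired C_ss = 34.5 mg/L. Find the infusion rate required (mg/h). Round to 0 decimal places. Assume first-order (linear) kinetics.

116 mg/h

At steady state, infusion rate R₀ = Css × CL = 34.5 × 3.370 = 116.3 mg/h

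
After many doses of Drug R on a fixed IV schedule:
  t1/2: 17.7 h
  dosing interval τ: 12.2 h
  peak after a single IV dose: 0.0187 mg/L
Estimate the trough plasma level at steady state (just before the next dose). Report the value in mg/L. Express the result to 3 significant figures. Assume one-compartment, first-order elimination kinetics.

k = ln2 / t½ = 0.693147 / 17.7 = 0.03916 h⁻¹
e^(−kτ) = e^(−0.03916 × 12.2) = 0.6202
Accumulation ratio R = 1 / (1 − e^(−kτ)) = 1 / (1 − 0.6202) = 2.633
Steady-state trough = C₀ × R × e^(−kτ) = 0.0187 × 2.633 × 0.6202 = 0.03054 mg/L

0.0305 mg/L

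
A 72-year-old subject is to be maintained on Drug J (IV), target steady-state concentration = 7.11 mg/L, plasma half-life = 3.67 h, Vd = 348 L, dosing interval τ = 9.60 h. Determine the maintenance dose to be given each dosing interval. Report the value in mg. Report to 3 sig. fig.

k = ln2 / t½ = 0.693147 / 3.67 = 0.1889 h⁻¹
CL = k × Vd = 0.1889 × 348 = 65.74 L/h
At steady state, Dose/τ = Css × CL.
Dose = Css × CL × τ = 7.11 × 65.74 × 9.60 = 4487 mg

4490 mg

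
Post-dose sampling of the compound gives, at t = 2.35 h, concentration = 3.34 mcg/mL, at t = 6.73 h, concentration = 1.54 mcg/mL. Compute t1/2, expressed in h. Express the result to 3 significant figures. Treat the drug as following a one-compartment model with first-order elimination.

k = ln(C₁/C₂) / (t₂ − t₁) = ln(3.34/1.54) / (6.73 − 2.35)
  = 0.7742 / 4.380 = 0.1768 h⁻¹
t½ = ln2 / k = 0.693147 / 0.1768 = 3.921 h

3.92 h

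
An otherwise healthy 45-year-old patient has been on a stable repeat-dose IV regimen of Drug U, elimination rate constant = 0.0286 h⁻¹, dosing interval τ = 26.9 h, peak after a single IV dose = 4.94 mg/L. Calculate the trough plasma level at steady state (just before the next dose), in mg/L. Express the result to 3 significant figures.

e^(−kτ) = e^(−0.02860 × 26.9) = 0.4633
Accumulation ratio R = 1 / (1 − e^(−kτ)) = 1 / (1 − 0.4633) = 1.863
Steady-state trough = C₀ × R × e^(−kτ) = 4.94 × 1.863 × 0.4633 = 4.264 mg/L

4.26 mg/L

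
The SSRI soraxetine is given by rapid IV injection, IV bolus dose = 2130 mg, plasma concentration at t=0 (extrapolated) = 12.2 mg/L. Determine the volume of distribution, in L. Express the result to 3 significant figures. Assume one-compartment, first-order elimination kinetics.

175 L

Vd = Dose / C₀ = 2130 / 12.2 = 174.6 L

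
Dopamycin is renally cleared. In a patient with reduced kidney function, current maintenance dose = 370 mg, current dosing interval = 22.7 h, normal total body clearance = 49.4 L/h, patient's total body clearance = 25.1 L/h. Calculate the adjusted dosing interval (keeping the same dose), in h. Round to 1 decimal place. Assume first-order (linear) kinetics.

To keep the same average steady-state level, dosing rate must scale with clearance.
CL ratio = 25.1 / 49.4 = 0.5081
New interval (same dose) = 22.7 / 0.5081 = 44.68 h

44.7 h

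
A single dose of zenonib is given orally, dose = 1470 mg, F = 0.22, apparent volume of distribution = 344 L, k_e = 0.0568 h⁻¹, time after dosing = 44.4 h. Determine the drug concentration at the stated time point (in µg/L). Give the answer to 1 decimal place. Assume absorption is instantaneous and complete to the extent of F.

Amount reaching circulation = F × Dose = 0.22 × 1470 = 323.4 mg
C₀ = F·Dose / Vd = 323.4 / 344 = 0.9401 mg/L
C = C₀ · e^(−k·t) = 0.9401 × e^(−0.05680 × 44.4)
  = 0.9401 × 0.08031 = 0.07550 mg/L
Convert: 0.07550 mg/L × 1000 = 75.50 µg/L

75.5 µg/L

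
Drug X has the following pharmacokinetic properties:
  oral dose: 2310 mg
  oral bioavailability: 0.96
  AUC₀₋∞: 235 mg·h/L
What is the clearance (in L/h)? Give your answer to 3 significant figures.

CL = F·Dose / AUC = 0.96 × 2310 / 235 = 9.437 L/h

9.44 L/h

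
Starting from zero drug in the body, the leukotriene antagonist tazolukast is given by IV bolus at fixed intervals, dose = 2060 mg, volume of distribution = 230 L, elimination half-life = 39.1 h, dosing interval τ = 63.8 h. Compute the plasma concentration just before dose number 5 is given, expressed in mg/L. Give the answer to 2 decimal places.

4.22 mg/L

C₀ per dose = Dose / Vd = 2060 / 230 = 8.957 mg/L
k = ln2 / t½ = 0.693147 / 39.1 = 0.01773 h⁻¹
Fraction remaining after one interval: r = e^(−kτ) = e^(−0.01773 × 63.8) = 0.3227
Before dose 5, 4 doses have been given (aged 1τ, 2τ, 3τ, 4τ).
C_trough = C₀ × (r + r² + … + r^4) = C₀ × r(1−r^4)/(1−r)
        = 8.957 × 0.3227 × (1 − 0.01084) / (1 − 0.3227) = 4.221 mg/L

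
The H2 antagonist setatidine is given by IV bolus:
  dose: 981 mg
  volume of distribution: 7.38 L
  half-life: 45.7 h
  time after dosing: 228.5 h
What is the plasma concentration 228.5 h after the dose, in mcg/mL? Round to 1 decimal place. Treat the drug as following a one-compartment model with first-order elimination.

4.2 mcg/mL

C₀ = Dose / Vd = 981.0 / 7.38 = 132.9 mg/L
k = ln2 / t½ = 0.693147 / 45.7 = 0.01517 h⁻¹
t / t½ = 228.5 / 45.7 = 5 half-lives
C = C₀ × (1/2)^5 = 132.9 × 0.03125 = 4.153 mg/L
(4.153 mg/L = 4.153 mcg/mL)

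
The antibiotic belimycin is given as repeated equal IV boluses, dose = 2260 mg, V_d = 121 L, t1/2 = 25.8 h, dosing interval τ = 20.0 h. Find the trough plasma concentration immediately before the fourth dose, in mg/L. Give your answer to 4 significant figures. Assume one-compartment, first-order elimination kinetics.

C₀ per dose = Dose / Vd = 2260 / 121 = 18.68 mg/L
k = ln2 / t½ = 0.693147 / 25.8 = 0.02687 h⁻¹
Fraction remaining after one interval: r = e^(−kτ) = e^(−0.02687 × 20.0) = 0.5843
Before dose 4, 3 doses have been given (aged 1τ, 2τ, 3τ).
C_trough = C₀ × (r + r² + … + r^3) = C₀ × r(1−r^3)/(1−r)
        = 18.68 × 0.5843 × (1 − 0.1995) / (1 − 0.5843) = 21.02 mg/L

21.02 mg/L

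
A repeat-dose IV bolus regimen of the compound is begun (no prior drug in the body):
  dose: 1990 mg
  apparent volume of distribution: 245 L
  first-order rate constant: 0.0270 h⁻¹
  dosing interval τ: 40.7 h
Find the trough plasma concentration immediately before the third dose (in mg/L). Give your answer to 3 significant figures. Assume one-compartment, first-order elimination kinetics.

3.61 mg/L

C₀ per dose = Dose / Vd = 1990 / 245 = 8.122 mg/L
Fraction remaining after one interval: r = e^(−kτ) = e^(−0.02700 × 40.7) = 0.3332
Before dose 3, 2 doses have been given (aged 1τ, 2τ).
C_trough = C₀ × (r + r²) = 8.122 × (0.3332 + 0.1110) = 3.608 mg/L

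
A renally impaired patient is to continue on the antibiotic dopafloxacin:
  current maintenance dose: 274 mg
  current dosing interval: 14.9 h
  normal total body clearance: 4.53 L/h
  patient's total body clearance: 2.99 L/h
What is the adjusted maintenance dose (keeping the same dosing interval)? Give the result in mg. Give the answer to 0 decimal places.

181 mg

To keep the same average steady-state level, dosing rate must scale with clearance.
CL ratio = 2.99 / 4.53 = 0.6600
New dose (same interval) = 274 × 0.6600 = 180.8 mg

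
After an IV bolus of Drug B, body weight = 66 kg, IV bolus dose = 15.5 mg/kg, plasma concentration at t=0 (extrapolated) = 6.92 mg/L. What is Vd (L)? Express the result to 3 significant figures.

Dose = 15.5 × 66 = 1023 mg
Vd = Dose / C₀ = 1023 / 6.92 = 147.8 L

148 L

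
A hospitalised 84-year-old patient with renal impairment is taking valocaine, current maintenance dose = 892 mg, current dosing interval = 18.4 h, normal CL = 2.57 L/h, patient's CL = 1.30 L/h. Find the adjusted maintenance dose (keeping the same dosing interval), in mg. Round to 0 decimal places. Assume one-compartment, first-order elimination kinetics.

To keep the same average steady-state level, dosing rate must scale with clearance.
CL ratio = 1.30 / 2.57 = 0.5058
New dose (same interval) = 892 × 0.5058 = 451.2 mg

451 mg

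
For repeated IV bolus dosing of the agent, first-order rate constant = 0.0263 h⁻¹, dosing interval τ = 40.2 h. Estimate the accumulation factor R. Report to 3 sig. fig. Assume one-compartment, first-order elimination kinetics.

1.53

e^(−kτ) = e^(−0.02630 × 40.2) = 0.3474
Accumulation ratio R = 1 / (1 − e^(−kτ)) = 1 / (1 − 0.3474) = 1.532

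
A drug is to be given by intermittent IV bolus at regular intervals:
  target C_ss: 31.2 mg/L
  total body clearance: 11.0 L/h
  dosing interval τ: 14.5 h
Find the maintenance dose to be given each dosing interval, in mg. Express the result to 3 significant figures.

4980 mg

At steady state, Dose/τ = Css × CL.
Dose = Css × CL × τ = 31.2 × 11.00 × 14.5 = 4976 mg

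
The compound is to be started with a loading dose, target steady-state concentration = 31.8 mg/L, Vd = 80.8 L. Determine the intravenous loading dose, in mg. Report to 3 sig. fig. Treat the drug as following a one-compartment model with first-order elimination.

2570 mg

LD = Css × Vd = 31.8 × 80.8 = 2569 mg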